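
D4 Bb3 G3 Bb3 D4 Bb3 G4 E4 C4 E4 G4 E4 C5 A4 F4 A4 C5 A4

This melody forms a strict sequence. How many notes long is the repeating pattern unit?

6

Try groups of 6 (3 cells in 18 notes):
D4 Bb3 G3 Bb3 D4 Bb3 | G4 E4 C4 E4 G4 E4 | C5 A4 F4 A4 C5 A4
That's a consistent up a 4th shift per cell, and no other grouping gives one.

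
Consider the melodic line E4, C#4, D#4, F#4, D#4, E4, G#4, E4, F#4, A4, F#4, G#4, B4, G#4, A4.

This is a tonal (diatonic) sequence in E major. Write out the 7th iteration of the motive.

The 3-note cells begin on E4, F#4, G#4, A4, B4 — each up a 2nd from the last.
Carrying on: C#5 → D#5.
Statement 7 starts on D#5 and keeps the same diatonic contour: D#5 B4 C#5.

D#5 B4 C#5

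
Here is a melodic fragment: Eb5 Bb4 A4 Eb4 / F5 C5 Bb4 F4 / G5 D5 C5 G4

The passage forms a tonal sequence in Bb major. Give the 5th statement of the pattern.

Bb5 F5 Eb5 Bb4

Taking 4-note groups, the heads are Eb5, F5, G5: the pattern moves up a 2nd.
Carrying on: A5 → Bb5.
Statement 5 starts on Bb5 and keeps the same diatonic contour: Bb5 F5 Eb5 Bb4.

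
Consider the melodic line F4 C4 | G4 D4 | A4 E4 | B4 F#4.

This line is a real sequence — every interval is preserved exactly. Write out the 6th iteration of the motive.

D#5 A#4

With a 2-note motive the entries are F4, G4, A4, B4, each up a 2nd from the previous.
Extending up a 2nd: C#5 → D#5.
Statement 6 starts on D#5 and keeps the same exact contour: D#5 A#4.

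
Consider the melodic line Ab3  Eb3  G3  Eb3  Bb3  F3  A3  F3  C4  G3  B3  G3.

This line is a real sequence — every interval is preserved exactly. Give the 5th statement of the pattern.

E4 B3 D#4 B3

The 4-note cells begin on Ab3, Bb3, C4 — each up a 2nd from the last.
Continuing the starts: D4 → E4.
Statement 5 starts on E4 and keeps the same exact contour: E4 B3 D#4 B3.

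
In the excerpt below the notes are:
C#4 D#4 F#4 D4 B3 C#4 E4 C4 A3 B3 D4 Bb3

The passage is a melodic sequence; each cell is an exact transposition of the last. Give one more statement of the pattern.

G3 A3 C4 Ab3

Taking 4-note groups, the heads are C#4, B3, A3: the pattern moves down a 2nd.
From G3 the exact shape gives G3 A3 C4 Ab3.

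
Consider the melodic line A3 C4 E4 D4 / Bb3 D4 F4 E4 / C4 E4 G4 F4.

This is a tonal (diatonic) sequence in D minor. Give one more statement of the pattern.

D4 F4 A4 G4

The 4-note cells begin on A3, Bb3, C4 — each up a 2nd from the last.
So cell 4 is D4 F4 A4 G4.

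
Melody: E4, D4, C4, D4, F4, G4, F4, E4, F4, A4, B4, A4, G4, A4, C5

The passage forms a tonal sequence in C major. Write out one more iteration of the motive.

D5 C5 B4 C5 E5

Unit = 5 notes; the statements start on E4, G4, B4, moving up a 3rd each time.
So cell 4 is D5 C5 B4 C5 E5.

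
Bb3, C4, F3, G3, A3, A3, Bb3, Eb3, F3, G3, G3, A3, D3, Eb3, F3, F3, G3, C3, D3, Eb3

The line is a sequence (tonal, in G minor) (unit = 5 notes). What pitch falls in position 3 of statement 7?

The unit is 5 notes. Position-3 pitches of the 4 shown cells: F3, Eb3, D3, C3.
Extending down a 2nd: Bb2 → A2 → G2.

G2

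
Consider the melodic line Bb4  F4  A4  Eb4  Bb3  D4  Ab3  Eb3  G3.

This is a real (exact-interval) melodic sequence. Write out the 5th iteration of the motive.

The 3-note cells begin on Bb4, Eb4, Ab3 — each down a 5th from the last.
Extending down a 5th: Db3 → Gb2.
Statement 5 starts on Gb2 and keeps the same exact contour: Gb2 Db2 F2.

Gb2 Db2 F2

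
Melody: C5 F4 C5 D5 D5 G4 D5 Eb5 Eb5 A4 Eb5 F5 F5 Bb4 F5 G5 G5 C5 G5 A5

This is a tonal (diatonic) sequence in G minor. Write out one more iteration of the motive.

With a 4-note motive the entries are C5, D5, Eb5, F5, G5, each up a 2nd from the previous.
So cell 6 is A5 D5 A5 Bb5.

A5 D5 A5 Bb5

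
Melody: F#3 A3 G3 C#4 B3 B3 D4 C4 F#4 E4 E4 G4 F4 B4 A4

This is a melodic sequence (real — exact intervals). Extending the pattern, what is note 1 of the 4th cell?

The unit is 5 notes. Position-1 pitches of the 3 shown cells: F#3, B3, E4.
One more up a 4th gives A4.

A4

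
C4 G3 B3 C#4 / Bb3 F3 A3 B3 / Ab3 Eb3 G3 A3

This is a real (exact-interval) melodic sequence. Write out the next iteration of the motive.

The 4-note cells begin on C4, Bb3, Ab3 — each down a 2nd from the last.
So cell 4 is Gb3 Db3 F3 G3.

Gb3 Db3 F3 G3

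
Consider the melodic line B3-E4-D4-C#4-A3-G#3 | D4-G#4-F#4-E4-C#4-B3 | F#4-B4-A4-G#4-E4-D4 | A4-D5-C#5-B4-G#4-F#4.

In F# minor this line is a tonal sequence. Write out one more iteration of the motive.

C#5 F#5 E5 D5 B4 A4

Taking 6-note groups, the heads are B3, D4, F#4, A4: the pattern moves up a 3rd.
So cell 5 is C#5 F#5 E5 D5 B4 A4.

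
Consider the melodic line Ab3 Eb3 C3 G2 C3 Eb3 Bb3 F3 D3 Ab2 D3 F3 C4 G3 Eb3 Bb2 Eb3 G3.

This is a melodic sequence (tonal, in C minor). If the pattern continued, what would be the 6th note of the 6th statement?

Grouping in 6s, the 6th note of each cell is Eb3, F3, G3.
Each moves up a 2nd. Continuing: Ab3 → Bb3 → C4.

C4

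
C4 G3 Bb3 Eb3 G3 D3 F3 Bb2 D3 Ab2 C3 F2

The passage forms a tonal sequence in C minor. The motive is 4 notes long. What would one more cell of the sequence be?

Taking 4-note groups, the heads are C4, G3, D3: the pattern moves down a 4th.
Statement 4 starts on Ab2 and keeps the same diatonic contour: Ab2 Eb2 G2 C2.

Ab2 Eb2 G2 C2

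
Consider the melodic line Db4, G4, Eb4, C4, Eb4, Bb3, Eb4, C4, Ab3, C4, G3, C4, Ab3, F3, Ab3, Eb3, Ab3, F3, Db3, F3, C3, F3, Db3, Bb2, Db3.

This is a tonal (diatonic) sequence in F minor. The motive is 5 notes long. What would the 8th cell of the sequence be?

The 5-note cells begin on Db4, Bb3, G3, Eb3, C3 — each down a 3rd from the last.
Continuing the starts: Ab2 → F2 → Db2.
From Db2 the diatonic shape gives Db2 G2 Eb2 C2 Eb2.

Db2 G2 Eb2 C2 Eb2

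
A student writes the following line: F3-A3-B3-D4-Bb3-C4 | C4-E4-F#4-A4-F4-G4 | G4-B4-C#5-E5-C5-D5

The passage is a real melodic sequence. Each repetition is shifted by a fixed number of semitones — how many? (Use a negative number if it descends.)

The 6-note cells begin on F3, C4, G4 — each up a 5th from the last.
F3 to C4 spans +7 semitones.

7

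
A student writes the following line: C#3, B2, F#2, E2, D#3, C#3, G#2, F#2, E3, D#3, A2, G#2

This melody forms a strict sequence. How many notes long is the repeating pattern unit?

12 notes total. Splitting into 3 groups of 4:
C#3 B2 F#2 E2 | D#3 C#3 G#2 F#2 | E3 D#3 A2 G#2
That's a consistent up a 2nd shift per cell, and no other grouping gives one.

4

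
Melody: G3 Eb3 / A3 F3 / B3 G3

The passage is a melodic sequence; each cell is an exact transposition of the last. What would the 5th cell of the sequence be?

D#4 B3

Taking 2-note groups, the heads are G3, A3, B3: the pattern moves up a 2nd.
Continuing the starts: C#4 → D#4.
So cell 5 is D#4 B3.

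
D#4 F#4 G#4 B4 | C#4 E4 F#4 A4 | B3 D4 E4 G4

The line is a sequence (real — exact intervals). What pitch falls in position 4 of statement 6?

The unit is 4 notes. Position-4 pitches of the 3 shown cells: B4, A4, G4.
Each moves down a 2nd. Continuing: F4 → Eb4 → Db4.

Db4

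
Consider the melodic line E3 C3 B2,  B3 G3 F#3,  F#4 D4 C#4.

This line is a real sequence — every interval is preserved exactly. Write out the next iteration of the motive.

With a 3-note motive the entries are E3, B3, F#4, each up a 5th from the previous.
From C#5 the exact shape gives C#5 A4 G#4.

C#5 A4 G#4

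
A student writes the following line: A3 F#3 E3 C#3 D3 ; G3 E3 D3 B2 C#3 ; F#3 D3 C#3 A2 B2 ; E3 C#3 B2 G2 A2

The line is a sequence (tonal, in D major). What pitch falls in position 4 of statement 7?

The unit is 5 notes. Position-4 pitches of the 4 shown cells: C#3, B2, A2, G2.
Carrying that down a 2nd forward: F#2 → E2 → D2.

D2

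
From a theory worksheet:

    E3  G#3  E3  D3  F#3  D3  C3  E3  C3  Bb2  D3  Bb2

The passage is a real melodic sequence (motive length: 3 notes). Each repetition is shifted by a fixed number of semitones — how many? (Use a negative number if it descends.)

-2

Taking 3-note groups, the heads are E3, D3, C3, Bb2: the pattern moves down a 2nd.
E3 to D3 spans -2 semitones.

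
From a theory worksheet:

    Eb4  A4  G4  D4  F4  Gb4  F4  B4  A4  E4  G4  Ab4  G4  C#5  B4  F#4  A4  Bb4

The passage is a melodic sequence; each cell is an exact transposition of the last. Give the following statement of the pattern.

A4 D#5 C#5 G#4 B4 C5

Taking 6-note groups, the heads are Eb4, F4, G4: the pattern moves up a 2nd.
Statement 4 starts on A4 and keeps the same exact contour: A4 D#5 C#5 G#4 B4 C5.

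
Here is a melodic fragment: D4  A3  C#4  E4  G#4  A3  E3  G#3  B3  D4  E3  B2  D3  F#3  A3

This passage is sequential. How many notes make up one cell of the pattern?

Try groups of 5 (3 cells in 15 notes):
D4 A3 C#4 E4 G#4 | A3 E3 G#3 B3 D4 | E3 B2 D3 F#3 A3
That's a consistent down a 4th shift per cell, and no other grouping gives one.

5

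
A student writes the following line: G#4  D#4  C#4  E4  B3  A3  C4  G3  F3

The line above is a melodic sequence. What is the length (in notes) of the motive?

3

There are 9 notes; a 3-note unit gives 3 cells:
G#4 D#4 C#4 | E4 B3 A3 | C4 G3 F3
That's a consistent down a 3rd shift per cell, and no other grouping gives one.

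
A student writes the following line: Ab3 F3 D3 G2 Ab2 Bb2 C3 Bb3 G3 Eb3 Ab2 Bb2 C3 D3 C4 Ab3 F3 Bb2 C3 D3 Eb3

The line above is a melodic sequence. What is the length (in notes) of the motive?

7

There are 21 notes; a 7-note unit gives 3 cells:
Ab3 F3 D3 G2 Ab2 Bb2 C3 | Bb3 G3 Eb3 Ab2 Bb2 C3 D3 | C4 Ab3 F3 Bb2 C3 D3 Eb3
Every group is a transposition up a 2nd of the one before; no shorter unit works.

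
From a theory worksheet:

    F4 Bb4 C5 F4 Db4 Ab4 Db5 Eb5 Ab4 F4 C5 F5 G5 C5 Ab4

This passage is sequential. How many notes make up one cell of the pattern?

15 notes total. Splitting into 3 groups of 5:
F4 Bb4 C5 F4 Db4 | Ab4 Db5 Eb5 Ab4 F4 | C5 F5 G5 C5 Ab4
Each cell is the previous one up a 3rd — so the unit is 5 notes.

5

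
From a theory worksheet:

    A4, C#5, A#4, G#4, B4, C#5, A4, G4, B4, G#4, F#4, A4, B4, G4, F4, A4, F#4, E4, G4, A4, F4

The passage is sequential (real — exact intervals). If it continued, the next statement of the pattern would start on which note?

With a 7-note motive the entries are A4, G4, F4, each down a 2nd from the previous.
The next head, down a 2nd from F4, is Eb4.

Eb4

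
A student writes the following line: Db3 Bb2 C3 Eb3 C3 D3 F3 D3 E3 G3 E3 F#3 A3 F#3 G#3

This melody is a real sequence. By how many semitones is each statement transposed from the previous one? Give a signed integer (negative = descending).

With a 3-note motive the entries are Db3, Eb3, F3, G3, A3, each up a 2nd from the previous.
Counting half-steps from Db3 to Eb3: 2.

2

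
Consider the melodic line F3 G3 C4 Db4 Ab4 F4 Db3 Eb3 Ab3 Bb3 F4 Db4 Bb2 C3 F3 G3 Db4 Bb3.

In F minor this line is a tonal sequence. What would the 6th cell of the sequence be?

C2 Db2 G2 Ab2 Eb3 C3

With a 6-note motive the entries are F3, Db3, Bb2, each down a 3rd from the previous.
Carrying on: G2 → Eb2 → C2.
From C2 the diatonic shape gives C2 Db2 G2 Ab2 Eb3 C3.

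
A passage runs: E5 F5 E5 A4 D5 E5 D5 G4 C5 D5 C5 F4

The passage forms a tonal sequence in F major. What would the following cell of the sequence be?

The 4-note cells begin on E5, D5, C5 — each down a 2nd from the last.
Statement 4 starts on Bb4 and keeps the same diatonic contour: Bb4 C5 Bb4 E4.

Bb4 C5 Bb4 E4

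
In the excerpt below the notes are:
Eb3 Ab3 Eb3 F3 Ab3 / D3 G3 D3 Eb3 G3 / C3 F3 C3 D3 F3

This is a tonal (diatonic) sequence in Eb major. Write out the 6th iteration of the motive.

G2 C3 G2 Ab2 C3

Unit = 5 notes; the statements start on Eb3, D3, C3, moving down a 2nd each time.
Continuing the starts: Bb2 → Ab2 → G2.
From G2 the diatonic shape gives G2 C3 G2 Ab2 C3.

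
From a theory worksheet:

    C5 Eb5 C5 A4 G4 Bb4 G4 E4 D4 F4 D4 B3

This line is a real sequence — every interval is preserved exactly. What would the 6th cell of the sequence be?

The 4-note cells begin on C5, G4, D4 — each down a 4th from the last.
Continuing the starts: A3 → E3 → B2.
From B2 the exact shape gives B2 D3 B2 G#2.

B2 D3 B2 G#2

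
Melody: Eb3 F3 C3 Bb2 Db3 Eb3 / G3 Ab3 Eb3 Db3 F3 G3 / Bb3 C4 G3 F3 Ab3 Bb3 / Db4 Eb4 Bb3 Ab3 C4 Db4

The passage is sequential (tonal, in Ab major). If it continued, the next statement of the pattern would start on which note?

Unit = 6 notes; the statements start on Eb3, G3, Bb3, Db4, moving up a 3rd each time.
One more step up a 3rd gives F4.

F4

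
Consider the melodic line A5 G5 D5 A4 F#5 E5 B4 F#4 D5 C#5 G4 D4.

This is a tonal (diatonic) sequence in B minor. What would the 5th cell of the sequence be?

G4 F#4 C#4 G3

The 4-note cells begin on A5, F#5, D5 — each down a 3rd from the last.
Continuing the starts: B4 → G4.
From G4 the diatonic shape gives G4 F#4 C#4 G3.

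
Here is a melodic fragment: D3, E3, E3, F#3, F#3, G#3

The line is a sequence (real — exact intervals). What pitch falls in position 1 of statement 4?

With 2-note cells, note 1 of each statement runs D3, E3, F#3.
Each moves up a 2nd; the next is G#3.

G#3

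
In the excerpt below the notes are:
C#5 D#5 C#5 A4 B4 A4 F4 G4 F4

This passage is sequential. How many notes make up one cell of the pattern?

3

9 notes total. Splitting into 3 groups of 3:
C#5 D#5 C#5 | A4 B4 A4 | F4 G4 F4
Every group is a transposition down a 3rd of the one before; no shorter unit works.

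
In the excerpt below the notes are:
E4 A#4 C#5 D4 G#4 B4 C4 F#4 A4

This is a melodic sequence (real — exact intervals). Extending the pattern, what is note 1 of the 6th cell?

Gb3

With 3-note cells, note 1 of each statement runs E4, D4, C4.
Carrying that down a 2nd forward: Bb3 → Ab3 → Gb3.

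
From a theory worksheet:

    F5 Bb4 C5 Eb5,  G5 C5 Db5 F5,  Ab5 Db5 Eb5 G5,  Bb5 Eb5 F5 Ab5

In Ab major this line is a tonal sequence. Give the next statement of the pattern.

C6 F5 G5 Bb5

Taking 4-note groups, the heads are F5, G5, Ab5, Bb5: the pattern moves up a 2nd.
So cell 5 is C6 F5 G5 Bb5.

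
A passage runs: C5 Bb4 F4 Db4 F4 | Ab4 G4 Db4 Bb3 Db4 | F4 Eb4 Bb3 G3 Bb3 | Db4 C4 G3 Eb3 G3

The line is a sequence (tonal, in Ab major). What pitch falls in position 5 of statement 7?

With 5-note cells, note 5 of each statement runs F4, Db4, Bb3, G3.
Extending down a 3rd: Eb3 → C3 → Ab2.

Ab2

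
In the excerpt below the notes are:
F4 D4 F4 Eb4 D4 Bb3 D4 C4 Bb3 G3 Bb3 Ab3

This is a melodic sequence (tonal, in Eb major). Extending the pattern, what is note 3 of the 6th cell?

Grouping in 4s, the 3rd note of each cell is F4, D4, Bb3.
Each moves down a 3rd. Continuing: G3 → Eb3 → C3.

C3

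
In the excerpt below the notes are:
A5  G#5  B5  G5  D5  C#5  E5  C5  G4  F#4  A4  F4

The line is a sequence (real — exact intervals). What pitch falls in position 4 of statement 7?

The unit is 4 notes. Position-4 pitches of the 3 shown cells: G5, C5, F4.
Carrying that down a 5th forward: Bb3 → Eb3 → Ab2 → Db2.

Db2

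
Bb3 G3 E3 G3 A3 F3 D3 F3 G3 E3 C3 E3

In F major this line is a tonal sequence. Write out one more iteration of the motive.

F3 D3 Bb2 D3

With a 4-note motive the entries are Bb3, A3, G3, each down a 2nd from the previous.
So cell 4 is F3 D3 Bb2 D3.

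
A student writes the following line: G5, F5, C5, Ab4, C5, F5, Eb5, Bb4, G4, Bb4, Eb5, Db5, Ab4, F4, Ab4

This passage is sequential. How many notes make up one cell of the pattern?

5

Try groups of 5 (3 cells in 15 notes):
G5 F5 C5 Ab4 C5 | F5 Eb5 Bb4 G4 Bb4 | Eb5 Db5 Ab4 F4 Ab4
That's a consistent down a 2nd shift per cell, and no other grouping gives one.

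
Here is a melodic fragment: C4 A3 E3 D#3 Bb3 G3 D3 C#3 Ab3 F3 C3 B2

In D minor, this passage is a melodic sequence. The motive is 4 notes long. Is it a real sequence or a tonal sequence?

Each cell has the same semitone pattern (-3, -5, -1) — intervals are preserved exactly.
And D#3 lies outside D minor, so the sequence is real rather than tonal.

real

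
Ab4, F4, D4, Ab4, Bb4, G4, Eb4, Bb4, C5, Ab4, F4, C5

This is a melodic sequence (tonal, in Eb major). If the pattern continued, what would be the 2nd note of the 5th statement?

C5

The unit is 4 notes. Position-2 pitches of the 3 shown cells: F4, G4, Ab4.
Each moves up a 2nd. Continuing: Bb4 → C5.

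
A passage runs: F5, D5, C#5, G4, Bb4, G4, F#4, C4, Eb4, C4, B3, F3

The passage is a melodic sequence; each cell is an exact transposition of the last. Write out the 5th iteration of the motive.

Db3 Bb2 A2 Eb2

Unit = 4 notes; the statements start on F5, Bb4, Eb4, moving down a 5th each time.
Extending down a 5th: Ab3 → Db3.
So cell 5 is Db3 Bb2 A2 Eb2.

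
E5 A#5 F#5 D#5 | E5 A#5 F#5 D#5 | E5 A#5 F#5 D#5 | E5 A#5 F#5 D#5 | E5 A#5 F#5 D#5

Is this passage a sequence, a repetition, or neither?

repetition

Each 4-note cell is identical (E5 A#5 F#5 D#5), restated at the same pitch.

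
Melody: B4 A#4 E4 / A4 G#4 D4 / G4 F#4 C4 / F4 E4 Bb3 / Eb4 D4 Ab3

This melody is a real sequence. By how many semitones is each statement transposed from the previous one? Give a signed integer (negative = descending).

-2

Unit = 3 notes; the statements start on B4, A4, G4, F4, Eb4, moving down a 2nd each time.
B4 to A4 spans -2 semitones.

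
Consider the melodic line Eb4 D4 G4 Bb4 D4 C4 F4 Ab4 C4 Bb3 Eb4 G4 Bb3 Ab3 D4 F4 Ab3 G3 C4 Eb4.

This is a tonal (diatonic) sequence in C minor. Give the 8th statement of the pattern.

Taking 4-note groups, the heads are Eb4, D4, C4, Bb3, Ab3: the pattern moves down a 2nd.
Extending down a 2nd: G3 → F3 → Eb3.
From Eb3 the diatonic shape gives Eb3 D3 G3 Bb3.

Eb3 D3 G3 Bb3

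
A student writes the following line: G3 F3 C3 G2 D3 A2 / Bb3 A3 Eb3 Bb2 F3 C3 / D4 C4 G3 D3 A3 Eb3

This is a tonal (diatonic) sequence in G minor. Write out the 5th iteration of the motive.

Taking 6-note groups, the heads are G3, Bb3, D4: the pattern moves up a 3rd.
Continuing the starts: F4 → A4.
From A4 the diatonic shape gives A4 G4 D4 A3 Eb4 Bb3.

A4 G4 D4 A3 Eb4 Bb3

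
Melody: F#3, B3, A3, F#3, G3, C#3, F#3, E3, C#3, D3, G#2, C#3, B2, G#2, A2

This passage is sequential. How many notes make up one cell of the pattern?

Try groups of 5 (3 cells in 15 notes):
F#3 B3 A3 F#3 G3 | C#3 F#3 E3 C#3 D3 | G#2 C#3 B2 G#2 A2
Every group is a transposition down a 4th of the one before; no shorter unit works.

5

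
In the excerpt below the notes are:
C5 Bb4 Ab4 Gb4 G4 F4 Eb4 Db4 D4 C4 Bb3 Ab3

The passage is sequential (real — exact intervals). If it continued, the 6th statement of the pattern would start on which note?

With a 4-note motive the entries are C5, G4, D4, each down a 4th from the previous.
Continuing: A3 → E3 → B2. Statement 6 starts on B2.

B2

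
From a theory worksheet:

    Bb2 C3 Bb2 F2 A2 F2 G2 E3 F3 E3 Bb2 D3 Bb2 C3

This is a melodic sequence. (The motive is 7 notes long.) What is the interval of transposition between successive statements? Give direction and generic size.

up a 4th

With a 7-note motive the entries are Bb2, E3, each up a 4th from the previous.
Bb2 to E3 is up a 4th.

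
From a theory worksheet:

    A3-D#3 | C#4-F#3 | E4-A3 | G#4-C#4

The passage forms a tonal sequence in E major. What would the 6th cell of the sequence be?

Unit = 2 notes; the statements start on A3, C#4, E4, G#4, moving up a 3rd each time.
Extending up a 3rd: B4 → D#5.
So cell 6 is D#5 G#4.

D#5 G#4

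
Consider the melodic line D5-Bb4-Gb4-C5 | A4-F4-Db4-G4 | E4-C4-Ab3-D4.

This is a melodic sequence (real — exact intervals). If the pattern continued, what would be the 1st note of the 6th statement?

With 4-note cells, note 1 of each statement runs D5, A4, E4.
Carrying that down a 4th forward: B3 → F#3 → C#3.

C#3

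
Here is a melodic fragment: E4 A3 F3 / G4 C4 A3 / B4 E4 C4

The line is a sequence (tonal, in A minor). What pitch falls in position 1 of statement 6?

With 3-note cells, note 1 of each statement runs E4, G4, B4.
Carrying that up a 3rd forward: D5 → F5 → A5.

A5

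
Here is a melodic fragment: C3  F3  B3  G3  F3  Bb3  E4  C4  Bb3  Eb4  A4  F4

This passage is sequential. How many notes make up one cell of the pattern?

4

12 notes total. Splitting into 3 groups of 4:
C3 F3 B3 G3 | F3 Bb3 E4 C4 | Bb3 Eb4 A4 F4
Every group is a transposition up a 4th of the one before; no shorter unit works.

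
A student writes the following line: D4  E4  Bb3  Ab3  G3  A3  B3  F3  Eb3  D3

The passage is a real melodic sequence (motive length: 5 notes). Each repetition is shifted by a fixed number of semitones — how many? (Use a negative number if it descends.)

Taking 5-note groups, the heads are D4, A3: the pattern moves down a 4th.
D4 to A3 spans -5 semitones.

-5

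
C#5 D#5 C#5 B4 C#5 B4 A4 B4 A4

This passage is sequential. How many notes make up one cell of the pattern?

There are 9 notes; a 3-note unit gives 3 cells:
C#5 D#5 C#5 | B4 C#5 B4 | A4 B4 A4
That's a consistent down a 2nd shift per cell, and no other grouping gives one.

3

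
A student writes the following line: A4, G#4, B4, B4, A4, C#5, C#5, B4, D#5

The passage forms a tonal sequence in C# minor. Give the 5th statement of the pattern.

The 3-note cells begin on A4, B4, C#5 — each up a 2nd from the last.
Continuing the starts: D#5 → E5.
Statement 5 starts on E5 and keeps the same diatonic contour: E5 D#5 F#5.

E5 D#5 F#5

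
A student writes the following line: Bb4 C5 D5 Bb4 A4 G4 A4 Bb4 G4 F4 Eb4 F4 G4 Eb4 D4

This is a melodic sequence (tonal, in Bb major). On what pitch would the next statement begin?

C4

The 5-note cells begin on Bb4, G4, Eb4 — each down a 3rd from the last.
The next head, down a 3rd from Eb4, is C4.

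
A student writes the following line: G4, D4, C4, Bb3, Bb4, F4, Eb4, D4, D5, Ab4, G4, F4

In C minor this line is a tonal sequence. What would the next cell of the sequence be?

With a 4-note motive the entries are G4, Bb4, D5, each up a 3rd from the previous.
So cell 4 is F5 C5 Bb4 Ab4.

F5 C5 Bb4 Ab4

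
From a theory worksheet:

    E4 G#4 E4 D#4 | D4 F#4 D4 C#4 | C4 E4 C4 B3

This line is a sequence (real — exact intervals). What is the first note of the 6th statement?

Taking 4-note groups, the heads are E4, D4, C4: the pattern moves down a 2nd.
Continuing: Bb3 → Ab3 → Gb3. Statement 6 starts on Gb3.

Gb3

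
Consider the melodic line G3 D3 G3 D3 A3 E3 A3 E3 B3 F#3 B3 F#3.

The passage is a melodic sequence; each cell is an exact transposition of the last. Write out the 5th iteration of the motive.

D#4 A#3 D#4 A#3

With a 4-note motive the entries are G3, A3, B3, each up a 2nd from the previous.
Carrying on: C#4 → D#4.
Statement 5 starts on D#4 and keeps the same exact contour: D#4 A#3 D#4 A#3.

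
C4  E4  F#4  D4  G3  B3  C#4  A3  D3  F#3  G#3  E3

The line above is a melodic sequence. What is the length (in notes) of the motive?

There are 12 notes; a 4-note unit gives 3 cells:
C4 E4 F#4 D4 | G3 B3 C#4 A3 | D3 F#3 G#3 E3
That's a consistent down a 4th shift per cell, and no other grouping gives one.

4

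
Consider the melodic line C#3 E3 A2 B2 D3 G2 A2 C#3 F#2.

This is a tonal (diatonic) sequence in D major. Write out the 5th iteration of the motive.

F#2 A2 D2

Taking 3-note groups, the heads are C#3, B2, A2: the pattern moves down a 2nd.
Carrying on: G2 → F#2.
So cell 5 is F#2 A2 D2.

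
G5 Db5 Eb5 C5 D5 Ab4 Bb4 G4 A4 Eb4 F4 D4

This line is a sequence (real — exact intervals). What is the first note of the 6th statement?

F#3

The 4-note cells begin on G5, D5, A4 — each down a 4th from the last.
Extending the heads down a 4th: E4 → B3 → F#3.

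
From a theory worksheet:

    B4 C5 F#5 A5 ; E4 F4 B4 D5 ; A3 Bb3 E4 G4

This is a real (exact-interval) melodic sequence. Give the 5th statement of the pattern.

G2 Ab2 D3 F3

With a 4-note motive the entries are B4, E4, A3, each down a 5th from the previous.
Carrying on: D3 → G2.
Statement 5 starts on G2 and keeps the same exact contour: G2 Ab2 D3 F3.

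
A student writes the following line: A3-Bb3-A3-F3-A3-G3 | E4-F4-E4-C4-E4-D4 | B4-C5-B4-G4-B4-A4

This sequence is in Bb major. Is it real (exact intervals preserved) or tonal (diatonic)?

Each cell has the same semitone pattern (1, -1, -4, 4, -2) — intervals are preserved exactly.
And E4 lies outside Bb major, so the sequence is real rather than tonal.

real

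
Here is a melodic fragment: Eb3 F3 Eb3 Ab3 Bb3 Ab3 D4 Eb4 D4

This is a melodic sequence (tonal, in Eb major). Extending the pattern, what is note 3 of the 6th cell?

The unit is 3 notes. Position-3 pitches of the 3 shown cells: Eb3, Ab3, D4.
Carrying that up a 4th forward: G4 → C5 → F5.

F5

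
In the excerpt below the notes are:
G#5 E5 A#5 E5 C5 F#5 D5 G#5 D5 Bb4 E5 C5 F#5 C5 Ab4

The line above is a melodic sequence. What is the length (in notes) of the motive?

15 notes total. Splitting into 3 groups of 5:
G#5 E5 A#5 E5 C5 | F#5 D5 G#5 D5 Bb4 | E5 C5 F#5 C5 Ab4
Every group is a transposition down a 2nd of the one before; no shorter unit works.

5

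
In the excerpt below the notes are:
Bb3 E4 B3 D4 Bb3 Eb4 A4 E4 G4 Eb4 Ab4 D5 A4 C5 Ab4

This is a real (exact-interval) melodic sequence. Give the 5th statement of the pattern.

Unit = 5 notes; the statements start on Bb3, Eb4, Ab4, moving up a 4th each time.
Continuing the starts: Db5 → Gb5.
So cell 5 is Gb5 C6 G5 Bb5 Gb5.

Gb5 C6 G5 Bb5 Gb5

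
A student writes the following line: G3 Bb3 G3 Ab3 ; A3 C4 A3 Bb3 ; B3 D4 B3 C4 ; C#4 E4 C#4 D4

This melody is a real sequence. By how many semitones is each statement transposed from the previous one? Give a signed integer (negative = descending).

2

Unit = 4 notes; the statements start on G3, A3, B3, C#4, moving up a 2nd each time.
G3→A3 is 57 − 55 = 2 semitones.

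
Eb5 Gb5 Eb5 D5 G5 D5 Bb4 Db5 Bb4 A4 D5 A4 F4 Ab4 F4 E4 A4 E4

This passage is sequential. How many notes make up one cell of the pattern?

Try groups of 6 (3 cells in 18 notes):
Eb5 Gb5 Eb5 D5 G5 D5 | Bb4 Db5 Bb4 A4 D5 A4 | F4 Ab4 F4 E4 A4 E4
That's a consistent down a 4th shift per cell, and no other grouping gives one.

6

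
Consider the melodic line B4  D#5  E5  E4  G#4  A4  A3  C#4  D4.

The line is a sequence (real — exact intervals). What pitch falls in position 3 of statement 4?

Grouping in 3s, the 3rd note of each cell is E5, A4, D4.
One more down a 5th gives G3.

G3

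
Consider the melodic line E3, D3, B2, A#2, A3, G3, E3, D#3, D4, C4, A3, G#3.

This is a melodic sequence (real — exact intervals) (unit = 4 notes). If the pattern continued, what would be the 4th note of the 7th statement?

Grouping in 4s, the 4th note of each cell is A#2, D#3, G#3.
Each moves up a 4th. Continuing: C#4 → F#4 → B4 → E5.

E5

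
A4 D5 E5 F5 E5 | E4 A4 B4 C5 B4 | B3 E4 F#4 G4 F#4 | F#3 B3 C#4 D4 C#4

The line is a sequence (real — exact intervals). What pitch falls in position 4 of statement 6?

E3

With 5-note cells, note 4 of each statement runs F5, C5, G4, D4.
Each moves down a 4th. Continuing: A3 → E3.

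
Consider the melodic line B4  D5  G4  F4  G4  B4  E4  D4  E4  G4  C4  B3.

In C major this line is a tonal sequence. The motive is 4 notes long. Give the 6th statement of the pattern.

The 4-note cells begin on B4, G4, E4 — each down a 3rd from the last.
Extending down a 3rd: C4 → A3 → F3.
Statement 6 starts on F3 and keeps the same diatonic contour: F3 A3 D3 C3.

F3 A3 D3 C3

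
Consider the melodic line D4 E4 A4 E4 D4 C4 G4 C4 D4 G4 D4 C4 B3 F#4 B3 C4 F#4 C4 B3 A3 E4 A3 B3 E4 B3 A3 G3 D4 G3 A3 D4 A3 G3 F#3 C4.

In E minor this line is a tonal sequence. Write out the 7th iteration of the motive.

With a 7-note motive the entries are D4, C4, B3, A3, G3, each down a 2nd from the previous.
Continuing the starts: F#3 → E3.
So cell 7 is E3 F#3 B3 F#3 E3 D3 A3.

E3 F#3 B3 F#3 E3 D3 A3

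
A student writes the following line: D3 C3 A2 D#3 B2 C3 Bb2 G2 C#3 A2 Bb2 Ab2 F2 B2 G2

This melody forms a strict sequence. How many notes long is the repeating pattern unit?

5

15 notes total. Splitting into 3 groups of 5:
D3 C3 A2 D#3 B2 | C3 Bb2 G2 C#3 A2 | Bb2 Ab2 F2 B2 G2
Every group is a transposition down a 2nd of the one before; no shorter unit works.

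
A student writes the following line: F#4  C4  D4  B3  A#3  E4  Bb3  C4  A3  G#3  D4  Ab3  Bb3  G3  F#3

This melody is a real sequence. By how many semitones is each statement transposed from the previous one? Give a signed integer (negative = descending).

With a 5-note motive the entries are F#4, E4, D4, each down a 2nd from the previous.
Counting half-steps from F#4 to E4: -2.

-2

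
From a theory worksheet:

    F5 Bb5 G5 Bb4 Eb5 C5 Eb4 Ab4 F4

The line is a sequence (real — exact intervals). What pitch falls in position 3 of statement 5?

Grouping in 3s, the 3rd note of each cell is G5, C5, F4.
Carrying that down a 5th forward: Bb3 → Eb3.

Eb3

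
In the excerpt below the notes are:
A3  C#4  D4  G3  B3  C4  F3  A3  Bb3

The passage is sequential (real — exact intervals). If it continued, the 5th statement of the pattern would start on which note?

Db3

The 3-note cells begin on A3, G3, F3 — each down a 2nd from the last.
Extending the heads down a 2nd: Eb3 → Db3.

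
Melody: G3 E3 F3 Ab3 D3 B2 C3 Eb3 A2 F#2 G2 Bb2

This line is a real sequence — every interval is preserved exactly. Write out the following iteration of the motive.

The 4-note cells begin on G3, D3, A2 — each down a 4th from the last.
So cell 4 is E2 C#2 D2 F2.

E2 C#2 D2 F2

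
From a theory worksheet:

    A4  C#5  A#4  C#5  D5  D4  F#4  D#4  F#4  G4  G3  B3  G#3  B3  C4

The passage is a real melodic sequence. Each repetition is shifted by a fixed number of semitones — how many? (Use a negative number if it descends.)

The 5-note cells begin on A4, D4, G3 — each down a 5th from the last.
A4 to D4 spans -7 semitones.

-7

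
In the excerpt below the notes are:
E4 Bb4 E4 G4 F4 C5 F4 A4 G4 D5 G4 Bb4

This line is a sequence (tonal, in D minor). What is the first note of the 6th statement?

With a 4-note motive the entries are E4, F4, G4, each up a 2nd from the previous.
Extending the heads up a 2nd: A4 → Bb4 → C5.

C5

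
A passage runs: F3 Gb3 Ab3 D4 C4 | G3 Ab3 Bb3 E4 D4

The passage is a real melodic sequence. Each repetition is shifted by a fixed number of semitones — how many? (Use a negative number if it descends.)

With a 5-note motive the entries are F3, G3, each up a 2nd from the previous.
F3 to G3 spans +2 semitones.

2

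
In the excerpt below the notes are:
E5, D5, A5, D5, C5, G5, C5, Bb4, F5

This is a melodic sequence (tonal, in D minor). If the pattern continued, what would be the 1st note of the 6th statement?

With 3-note cells, note 1 of each statement runs E5, D5, C5.
Extending down a 2nd: Bb4 → A4 → G4.

G4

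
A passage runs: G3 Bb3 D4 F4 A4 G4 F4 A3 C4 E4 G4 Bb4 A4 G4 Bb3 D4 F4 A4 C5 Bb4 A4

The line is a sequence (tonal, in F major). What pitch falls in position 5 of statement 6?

F5

Grouping in 7s, the 5th note of each cell is A4, Bb4, C5.
Each moves up a 2nd. Continuing: D5 → E5 → F5.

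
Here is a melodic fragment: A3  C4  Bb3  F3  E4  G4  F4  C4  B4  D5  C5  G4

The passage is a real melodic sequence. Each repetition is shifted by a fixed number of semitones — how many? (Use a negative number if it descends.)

7

The 4-note cells begin on A3, E4, B4 — each up a 5th from the last.
Counting half-steps from A3 to E4: 7.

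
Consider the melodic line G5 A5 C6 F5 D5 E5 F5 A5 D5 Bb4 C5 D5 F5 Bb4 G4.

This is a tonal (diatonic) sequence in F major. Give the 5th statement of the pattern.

F4 G4 Bb4 E4 C4

With a 5-note motive the entries are G5, E5, C5, each down a 3rd from the previous.
Continuing the starts: A4 → F4.
So cell 5 is F4 G4 Bb4 E4 C4.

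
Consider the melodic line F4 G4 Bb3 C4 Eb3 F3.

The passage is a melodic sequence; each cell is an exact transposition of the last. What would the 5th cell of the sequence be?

Db2 Eb2

Unit = 2 notes; the statements start on F4, Bb3, Eb3, moving down a 5th each time.
Carrying on: Ab2 → Db2.
From Db2 the exact shape gives Db2 Eb2.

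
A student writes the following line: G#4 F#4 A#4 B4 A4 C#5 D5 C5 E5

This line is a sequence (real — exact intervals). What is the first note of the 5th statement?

Ab5

Taking 3-note groups, the heads are G#4, B4, D5: the pattern moves up a 3rd.
Continuing: F5 → Ab5. Statement 5 starts on Ab5.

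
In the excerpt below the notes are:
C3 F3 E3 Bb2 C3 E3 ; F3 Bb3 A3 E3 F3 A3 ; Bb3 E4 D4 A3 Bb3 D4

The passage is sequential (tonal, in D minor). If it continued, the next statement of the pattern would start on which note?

The 6-note cells begin on C3, F3, Bb3 — each up a 4th from the last.
The next head, up a 4th from Bb3, is E4.

E4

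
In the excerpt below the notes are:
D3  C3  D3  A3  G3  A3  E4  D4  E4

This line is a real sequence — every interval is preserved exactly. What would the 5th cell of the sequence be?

F#5 E5 F#5

Taking 3-note groups, the heads are D3, A3, E4: the pattern moves up a 5th.
Extending up a 5th: B4 → F#5.
So cell 5 is F#5 E5 F#5.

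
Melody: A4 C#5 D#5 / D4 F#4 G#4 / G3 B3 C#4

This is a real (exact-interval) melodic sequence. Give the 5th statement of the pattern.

Unit = 3 notes; the statements start on A4, D4, G3, moving down a 5th each time.
Continuing the starts: C3 → F2.
From F2 the exact shape gives F2 A2 B2.

F2 A2 B2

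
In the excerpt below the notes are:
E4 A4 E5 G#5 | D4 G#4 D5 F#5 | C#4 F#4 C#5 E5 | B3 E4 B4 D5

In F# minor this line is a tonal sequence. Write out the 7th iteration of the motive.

The 4-note cells begin on E4, D4, C#4, B3 — each down a 2nd from the last.
Extending down a 2nd: A3 → G#3 → F#3.
Statement 7 starts on F#3 and keeps the same diatonic contour: F#3 B3 F#4 A4.

F#3 B3 F#4 A4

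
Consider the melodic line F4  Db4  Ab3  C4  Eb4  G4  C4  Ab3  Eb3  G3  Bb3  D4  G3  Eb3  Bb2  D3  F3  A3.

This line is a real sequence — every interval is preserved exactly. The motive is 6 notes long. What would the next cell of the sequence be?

D3 Bb2 F2 A2 C3 E3

Taking 6-note groups, the heads are F4, C4, G3: the pattern moves down a 4th.
From D3 the exact shape gives D3 Bb2 F2 A2 C3 E3.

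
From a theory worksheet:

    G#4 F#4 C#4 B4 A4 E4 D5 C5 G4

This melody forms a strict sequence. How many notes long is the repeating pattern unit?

There are 9 notes; a 3-note unit gives 3 cells:
G#4 F#4 C#4 | B4 A4 E4 | D5 C5 G4
Every group is a transposition up a 3rd of the one before; no shorter unit works.

3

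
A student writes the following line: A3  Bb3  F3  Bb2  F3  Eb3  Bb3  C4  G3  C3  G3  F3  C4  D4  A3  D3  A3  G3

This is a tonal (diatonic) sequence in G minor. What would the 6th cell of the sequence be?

F4 G4 D4 G3 D4 C4

Taking 6-note groups, the heads are A3, Bb3, C4: the pattern moves up a 2nd.
Carrying on: D4 → Eb4 → F4.
From F4 the diatonic shape gives F4 G4 D4 G3 D4 C4.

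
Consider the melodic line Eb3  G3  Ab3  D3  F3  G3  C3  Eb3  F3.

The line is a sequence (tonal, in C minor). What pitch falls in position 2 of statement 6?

The unit is 3 notes. Position-2 pitches of the 3 shown cells: G3, F3, Eb3.
Each moves down a 2nd. Continuing: D3 → C3 → Bb2.

Bb2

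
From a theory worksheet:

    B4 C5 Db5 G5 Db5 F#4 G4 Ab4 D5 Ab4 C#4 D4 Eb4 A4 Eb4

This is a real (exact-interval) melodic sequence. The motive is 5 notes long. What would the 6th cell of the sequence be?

A#2 B2 C3 F#3 C3

With a 5-note motive the entries are B4, F#4, C#4, each down a 4th from the previous.
Continuing the starts: G#3 → D#3 → A#2.
So cell 6 is A#2 B2 C3 F#3 C3.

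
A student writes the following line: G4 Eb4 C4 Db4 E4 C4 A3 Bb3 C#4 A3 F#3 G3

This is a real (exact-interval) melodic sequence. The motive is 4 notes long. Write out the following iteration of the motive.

The 4-note cells begin on G4, E4, C#4 — each down a 3rd from the last.
So cell 4 is A#3 F#3 D#3 E3.

A#3 F#3 D#3 E3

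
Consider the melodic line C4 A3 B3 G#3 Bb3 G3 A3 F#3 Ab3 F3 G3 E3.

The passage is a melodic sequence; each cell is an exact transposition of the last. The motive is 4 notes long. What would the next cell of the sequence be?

The 4-note cells begin on C4, Bb3, Ab3 — each down a 2nd from the last.
Statement 4 starts on Gb3 and keeps the same exact contour: Gb3 Eb3 F3 D3.

Gb3 Eb3 F3 D3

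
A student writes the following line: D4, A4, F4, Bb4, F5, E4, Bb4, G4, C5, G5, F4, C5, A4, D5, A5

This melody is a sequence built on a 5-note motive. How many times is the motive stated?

3

15 notes in groups of 5 gives 15/5 = 3 statements.
Starts: D4, E4, F4 — each up a 2nd.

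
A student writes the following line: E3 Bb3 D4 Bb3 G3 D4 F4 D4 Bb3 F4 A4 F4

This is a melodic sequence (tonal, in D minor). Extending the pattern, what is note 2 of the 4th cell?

Grouping in 4s, the 2nd note of each cell is Bb3, D4, F4.
One more up a 3rd gives A4.

A4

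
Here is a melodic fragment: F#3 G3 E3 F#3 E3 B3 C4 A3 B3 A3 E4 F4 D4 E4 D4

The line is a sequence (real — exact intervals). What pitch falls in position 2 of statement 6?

Ab5

With 5-note cells, note 2 of each statement runs G3, C4, F4.
Extending up a 4th: Bb4 → Eb5 → Ab5.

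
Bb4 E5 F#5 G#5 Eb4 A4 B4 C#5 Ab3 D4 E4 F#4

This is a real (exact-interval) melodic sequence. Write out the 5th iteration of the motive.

The 4-note cells begin on Bb4, Eb4, Ab3 — each down a 5th from the last.
Carrying on: Db3 → Gb2.
So cell 5 is Gb2 C3 D3 E3.

Gb2 C3 D3 E3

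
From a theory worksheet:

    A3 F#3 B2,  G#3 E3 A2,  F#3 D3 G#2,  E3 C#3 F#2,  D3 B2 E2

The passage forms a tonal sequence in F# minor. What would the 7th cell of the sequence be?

B2 G#2 C#2

Unit = 3 notes; the statements start on A3, G#3, F#3, E3, D3, moving down a 2nd each time.
Carrying on: C#3 → B2.
Statement 7 starts on B2 and keeps the same diatonic contour: B2 G#2 C#2.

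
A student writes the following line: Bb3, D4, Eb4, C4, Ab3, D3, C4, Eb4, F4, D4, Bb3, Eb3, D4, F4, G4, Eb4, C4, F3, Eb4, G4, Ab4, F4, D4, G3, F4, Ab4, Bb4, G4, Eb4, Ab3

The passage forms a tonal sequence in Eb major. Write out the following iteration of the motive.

G4 Bb4 C5 Ab4 F4 Bb3

With a 6-note motive the entries are Bb3, C4, D4, Eb4, F4, each up a 2nd from the previous.
Statement 6 starts on G4 and keeps the same diatonic contour: G4 Bb4 C5 Ab4 F4 Bb3.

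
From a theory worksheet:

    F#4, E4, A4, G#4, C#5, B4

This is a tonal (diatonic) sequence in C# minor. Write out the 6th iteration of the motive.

B5 A5

With a 2-note motive the entries are F#4, A4, C#5, each up a 3rd from the previous.
Extending up a 3rd: E5 → G#5 → B5.
From B5 the diatonic shape gives B5 A5.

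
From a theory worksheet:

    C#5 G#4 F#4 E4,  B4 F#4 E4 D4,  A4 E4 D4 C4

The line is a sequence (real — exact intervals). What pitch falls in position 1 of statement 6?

Eb4

Grouping in 4s, the 1st note of each cell is C#5, B4, A4.
Each moves down a 2nd. Continuing: G4 → F4 → Eb4.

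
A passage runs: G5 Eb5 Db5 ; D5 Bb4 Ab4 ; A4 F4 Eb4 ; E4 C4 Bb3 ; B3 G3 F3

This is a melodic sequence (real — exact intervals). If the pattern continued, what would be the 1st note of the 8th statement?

G#2

The unit is 3 notes. Position-1 pitches of the 5 shown cells: G5, D5, A4, E4, B3.
Carrying that down a 4th forward: F#3 → C#3 → G#2.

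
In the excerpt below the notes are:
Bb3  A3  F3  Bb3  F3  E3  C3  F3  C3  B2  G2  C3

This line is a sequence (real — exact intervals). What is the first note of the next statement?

G2

Unit = 4 notes; the statements start on Bb3, F3, C3, moving down a 4th each time.
The next head, down a 4th from C3, is G2.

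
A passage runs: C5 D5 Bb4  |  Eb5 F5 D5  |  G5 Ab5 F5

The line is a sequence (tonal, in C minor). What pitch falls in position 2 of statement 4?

C6

With 3-note cells, note 2 of each statement runs D5, F5, Ab5.
Each moves up a 3rd; the next is C6.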